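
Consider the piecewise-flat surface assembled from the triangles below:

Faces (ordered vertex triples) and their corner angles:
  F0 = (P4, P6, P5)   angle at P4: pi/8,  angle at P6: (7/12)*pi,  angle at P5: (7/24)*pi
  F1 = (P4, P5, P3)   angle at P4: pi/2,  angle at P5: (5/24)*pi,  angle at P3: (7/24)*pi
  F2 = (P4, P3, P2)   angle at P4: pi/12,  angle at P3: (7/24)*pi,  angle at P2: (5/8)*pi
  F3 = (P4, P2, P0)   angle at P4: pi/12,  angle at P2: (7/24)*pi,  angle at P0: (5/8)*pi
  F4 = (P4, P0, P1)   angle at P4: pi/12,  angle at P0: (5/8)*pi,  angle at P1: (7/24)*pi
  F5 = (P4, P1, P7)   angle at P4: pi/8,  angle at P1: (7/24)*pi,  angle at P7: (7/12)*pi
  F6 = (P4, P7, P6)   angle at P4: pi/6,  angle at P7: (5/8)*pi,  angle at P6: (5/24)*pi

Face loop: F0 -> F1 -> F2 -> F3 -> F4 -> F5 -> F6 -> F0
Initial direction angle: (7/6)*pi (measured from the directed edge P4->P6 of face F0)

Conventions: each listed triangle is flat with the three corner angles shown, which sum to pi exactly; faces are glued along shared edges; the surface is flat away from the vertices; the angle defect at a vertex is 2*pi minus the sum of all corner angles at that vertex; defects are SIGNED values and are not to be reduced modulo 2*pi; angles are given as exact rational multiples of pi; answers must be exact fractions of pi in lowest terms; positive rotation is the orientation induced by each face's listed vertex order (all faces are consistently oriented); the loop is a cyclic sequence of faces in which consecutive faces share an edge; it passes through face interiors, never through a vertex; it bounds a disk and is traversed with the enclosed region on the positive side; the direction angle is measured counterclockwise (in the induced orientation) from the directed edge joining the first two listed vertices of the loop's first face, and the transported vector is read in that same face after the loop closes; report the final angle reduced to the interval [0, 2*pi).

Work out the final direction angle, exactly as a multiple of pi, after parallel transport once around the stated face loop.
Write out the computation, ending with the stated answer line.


enclosed vertex P4: corner angles sum to (7/6)*pi, defect = 2*pi - (7/6)*pi = (5/6)*pi
summing the enclosed defects onto the initial angle, mod 2*pi in the induced orientation:
final angle = (7/6)*pi + (5/6)*pi = 0 (mod 2*pi)

Answer: final direction angle = 0


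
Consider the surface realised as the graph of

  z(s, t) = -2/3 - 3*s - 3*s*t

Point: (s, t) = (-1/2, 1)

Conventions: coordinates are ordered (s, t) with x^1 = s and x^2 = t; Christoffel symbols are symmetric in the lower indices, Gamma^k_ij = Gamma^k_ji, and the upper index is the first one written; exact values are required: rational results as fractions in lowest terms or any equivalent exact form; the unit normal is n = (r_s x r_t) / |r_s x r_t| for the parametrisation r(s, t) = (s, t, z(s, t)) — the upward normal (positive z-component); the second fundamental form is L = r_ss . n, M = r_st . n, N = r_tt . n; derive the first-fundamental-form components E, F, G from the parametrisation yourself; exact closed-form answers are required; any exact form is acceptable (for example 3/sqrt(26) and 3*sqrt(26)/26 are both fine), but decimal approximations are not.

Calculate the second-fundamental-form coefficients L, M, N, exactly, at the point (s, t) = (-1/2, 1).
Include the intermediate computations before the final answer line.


z_s = -6, z_t = 3/2, z_ss = 0, z_st = -3, z_tt = 0
E = 37, F = -9, G = 13/4; answer radicand W^2 = 157/4
unnormalised second-form numerators: l = 0, m = -3, n = 0; L = l/sqrt(157/4), and similarly M = m/sqrt(W^2), N = n/sqrt(W^2)

Answer: L = 0, M = -6*sqrt(157)/157, N = 0


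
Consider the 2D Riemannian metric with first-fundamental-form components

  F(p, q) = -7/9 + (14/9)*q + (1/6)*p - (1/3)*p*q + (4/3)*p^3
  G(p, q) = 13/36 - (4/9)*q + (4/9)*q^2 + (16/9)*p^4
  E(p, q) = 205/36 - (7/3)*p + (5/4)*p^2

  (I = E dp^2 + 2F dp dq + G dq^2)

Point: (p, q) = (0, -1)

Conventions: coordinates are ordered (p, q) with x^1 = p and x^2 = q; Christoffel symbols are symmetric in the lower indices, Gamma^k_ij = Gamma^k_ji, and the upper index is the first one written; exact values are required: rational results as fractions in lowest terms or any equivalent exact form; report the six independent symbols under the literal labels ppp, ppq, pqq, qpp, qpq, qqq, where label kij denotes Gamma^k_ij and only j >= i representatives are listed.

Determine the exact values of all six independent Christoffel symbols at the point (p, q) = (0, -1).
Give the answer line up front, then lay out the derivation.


Answer: Gamma_ppp = -42/241, Gamma_ppq = 0, Gamma_pqq = 56/241, Gamma_qpp = 18/241, Gamma_qpq = 0, Gamma_qqq = -24/241

E = 205/36, F = -7/3, G = 5/4 at the point
E_p = -7/3, E_q = 0, F_p = 1/2, F_q = 14/9, G_p = 0, G_q = -4/3
EG - F^2 = 241/144;  g^inv = (144/241) * [[5/4, 7/3], [7/3, 205/36]]
first-kind symbols [ij,l] = (1/2)(d_i g_jl + d_j g_il - d_l g_ij): [pp,p] = E_p/2 = -7/6, [pp,q] = F_p - E_q/2 = 1/2, [pq,p] = E_q/2 = 0, [pq,q] = G_p/2 = 0, [qq,p] = F_q - G_p/2 = 14/9, [qq,q] = G_q/2 = -2/3
Gamma^p_ij = (G*[ij,p] - F*[ij,q])/(EG - F^2), Gamma^q_ij = (E*[ij,q] - F*[ij,p])/(EG - F^2)


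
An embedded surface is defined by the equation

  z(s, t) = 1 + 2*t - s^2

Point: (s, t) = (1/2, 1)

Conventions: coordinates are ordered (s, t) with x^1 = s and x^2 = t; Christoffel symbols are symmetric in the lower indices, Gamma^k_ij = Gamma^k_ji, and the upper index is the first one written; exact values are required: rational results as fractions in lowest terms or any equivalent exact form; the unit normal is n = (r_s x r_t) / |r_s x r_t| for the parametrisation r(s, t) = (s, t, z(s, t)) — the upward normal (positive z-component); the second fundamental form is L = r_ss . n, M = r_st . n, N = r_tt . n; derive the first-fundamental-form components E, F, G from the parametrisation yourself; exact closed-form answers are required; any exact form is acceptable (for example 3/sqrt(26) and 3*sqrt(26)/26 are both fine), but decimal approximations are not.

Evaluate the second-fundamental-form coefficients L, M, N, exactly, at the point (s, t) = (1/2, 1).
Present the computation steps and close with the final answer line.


z_s = -1, z_t = 2, z_ss = -2, z_st = 0, z_tt = 0
E = 2, F = -2, G = 5; answer radicand W^2 = 6
unnormalised second-form numerators: l = -2, m = 0, n = 0; L = l/sqrt(6), and similarly M = m/sqrt(W^2), N = n/sqrt(W^2)

Answer: L = -sqrt(6)/3, M = 0, N = 0


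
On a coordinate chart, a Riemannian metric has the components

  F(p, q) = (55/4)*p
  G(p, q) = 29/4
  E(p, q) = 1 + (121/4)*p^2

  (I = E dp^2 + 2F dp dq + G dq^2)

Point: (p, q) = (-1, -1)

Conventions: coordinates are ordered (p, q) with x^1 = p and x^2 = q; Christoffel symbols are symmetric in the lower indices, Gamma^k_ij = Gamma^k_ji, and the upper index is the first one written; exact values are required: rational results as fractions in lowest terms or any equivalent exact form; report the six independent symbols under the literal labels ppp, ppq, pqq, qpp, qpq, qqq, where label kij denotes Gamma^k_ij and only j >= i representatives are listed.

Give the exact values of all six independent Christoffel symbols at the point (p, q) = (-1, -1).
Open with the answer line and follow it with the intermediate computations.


Answer: Gamma_ppp = -121/150, Gamma_ppq = 0, Gamma_pqq = 0, Gamma_qpp = 11/30, Gamma_qpq = 0, Gamma_qqq = 0

E = 125/4, F = -55/4, G = 29/4 at the point
E_p = -121/2, E_q = 0, F_p = 55/4, F_q = 0, G_p = 0, G_q = 0
EG - F^2 = 75/2;  g^inv = (2/75) * [[29/4, 55/4], [55/4, 125/4]]
first-kind symbols [ij,l] = (1/2)(d_i g_jl + d_j g_il - d_l g_ij): [pp,p] = E_p/2 = -121/4, [pp,q] = F_p - E_q/2 = 55/4, [pq,p] = E_q/2 = 0, [pq,q] = G_p/2 = 0, [qq,p] = F_q - G_p/2 = 0, [qq,q] = G_q/2 = 0
Gamma^p_ij = (G*[ij,p] - F*[ij,q])/(EG - F^2), Gamma^q_ij = (E*[ij,q] - F*[ij,p])/(EG - F^2)


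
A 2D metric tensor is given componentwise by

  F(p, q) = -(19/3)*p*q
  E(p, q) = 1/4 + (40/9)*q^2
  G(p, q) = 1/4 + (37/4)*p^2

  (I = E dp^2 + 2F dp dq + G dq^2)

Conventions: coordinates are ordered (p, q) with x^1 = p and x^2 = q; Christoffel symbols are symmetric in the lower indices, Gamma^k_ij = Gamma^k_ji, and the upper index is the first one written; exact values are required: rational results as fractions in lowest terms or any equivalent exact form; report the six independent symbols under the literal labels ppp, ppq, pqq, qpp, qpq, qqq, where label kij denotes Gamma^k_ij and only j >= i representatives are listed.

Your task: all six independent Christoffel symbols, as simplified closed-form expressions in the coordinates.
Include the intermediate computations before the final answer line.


E = 1/4 + (40/9)*q^2; F = -(19/3)*p*q; G = 1/4 + (37/4)*p^2
Gamma^k_ij = (1/2) g^{kl} (d_i g_jl + d_j g_il - d_l g_ij), with g^inv = (1/(EG-F^2)) [[G, -F], [-F, E]]
first partials: E_p = 0, E_q = (80/9)*q, F_p = -(19/3)*q, F_q = -(19/3)*p, G_p = (37/2)*p, G_q = 0
D = EG - F^2 = 1/16 + (10/9)*q^2 + (37/16)*p^2 + p^2*q^2
expanded: Gamma^p_pp = (G E_p - 2F F_p + F E_q)/(2D), Gamma^p_pq = (G E_q - F G_p)/(2D), Gamma^p_qq = (2G F_q - G G_p - F G_q)/(2D), Gamma^q_pp = (2E F_p - E E_q - F E_p)/(2D), Gamma^q_pq = (E G_p - F E_q)/(2D), Gamma^q_qq = (E G_q - 2F F_q + F G_p)/(2D); substitute and cancel common factors

Answer: Gamma_ppp = -29488*p*q^2/(432*p^2*q^2 + 999*p^2 + 480*q^2 + 27), Gamma_ppq = (14356*p^2*q + 160*q)/(144*p^2*q^2 + 333*p^2 + 160*q^2 + 9), Gamma_pqq = (-20757*p^3 - 561*p)/(144*p^2*q^2 + 333*p^2 + 160*q^2 + 9), Gamma_qpp = (-62080*q^3 - 3492*q)/(1296*p^2*q^2 + 2997*p^2 + 1440*q^2 + 81), Gamma_qpq = (29920*p*q^2 + 999*p)/(432*p^2*q^2 + 999*p^2 + 480*q^2 + 27), Gamma_qqq = -14212*p^2*q/(144*p^2*q^2 + 333*p^2 + 160*q^2 + 9)


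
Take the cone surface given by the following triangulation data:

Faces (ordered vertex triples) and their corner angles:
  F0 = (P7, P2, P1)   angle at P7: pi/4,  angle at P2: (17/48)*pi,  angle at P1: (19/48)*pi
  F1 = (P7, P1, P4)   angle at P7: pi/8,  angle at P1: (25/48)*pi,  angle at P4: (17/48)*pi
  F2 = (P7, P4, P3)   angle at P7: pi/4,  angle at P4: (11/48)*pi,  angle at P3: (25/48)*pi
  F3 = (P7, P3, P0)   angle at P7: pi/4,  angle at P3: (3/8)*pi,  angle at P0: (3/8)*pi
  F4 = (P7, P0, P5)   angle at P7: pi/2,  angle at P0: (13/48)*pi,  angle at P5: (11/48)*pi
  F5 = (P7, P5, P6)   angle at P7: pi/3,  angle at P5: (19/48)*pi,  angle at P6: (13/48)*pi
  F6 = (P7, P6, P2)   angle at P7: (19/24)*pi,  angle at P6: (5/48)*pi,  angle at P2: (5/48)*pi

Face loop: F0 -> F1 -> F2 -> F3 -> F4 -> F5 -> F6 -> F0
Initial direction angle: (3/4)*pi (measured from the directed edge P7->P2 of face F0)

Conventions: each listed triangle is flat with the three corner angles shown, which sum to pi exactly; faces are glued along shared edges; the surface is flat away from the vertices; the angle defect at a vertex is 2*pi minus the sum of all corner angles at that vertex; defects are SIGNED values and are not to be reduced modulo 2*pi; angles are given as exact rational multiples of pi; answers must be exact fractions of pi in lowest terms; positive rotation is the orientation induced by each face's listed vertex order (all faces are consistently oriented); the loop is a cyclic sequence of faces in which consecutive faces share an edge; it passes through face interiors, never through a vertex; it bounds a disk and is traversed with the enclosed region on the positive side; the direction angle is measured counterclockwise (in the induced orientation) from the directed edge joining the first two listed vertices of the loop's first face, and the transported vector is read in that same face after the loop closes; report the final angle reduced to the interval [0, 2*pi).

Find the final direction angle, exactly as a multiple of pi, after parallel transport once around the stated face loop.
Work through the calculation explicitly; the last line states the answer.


enclosed vertex P7: corner angles sum to (5/2)*pi, defect = 2*pi - (5/2)*pi = -pi/2
the final direction is the initial angle plus the enclosed defects, taken mod 2*pi in the induced orientation
final angle = (3/4)*pi - pi/2 = pi/4 (mod 2*pi)

Answer: final direction angle = pi/4


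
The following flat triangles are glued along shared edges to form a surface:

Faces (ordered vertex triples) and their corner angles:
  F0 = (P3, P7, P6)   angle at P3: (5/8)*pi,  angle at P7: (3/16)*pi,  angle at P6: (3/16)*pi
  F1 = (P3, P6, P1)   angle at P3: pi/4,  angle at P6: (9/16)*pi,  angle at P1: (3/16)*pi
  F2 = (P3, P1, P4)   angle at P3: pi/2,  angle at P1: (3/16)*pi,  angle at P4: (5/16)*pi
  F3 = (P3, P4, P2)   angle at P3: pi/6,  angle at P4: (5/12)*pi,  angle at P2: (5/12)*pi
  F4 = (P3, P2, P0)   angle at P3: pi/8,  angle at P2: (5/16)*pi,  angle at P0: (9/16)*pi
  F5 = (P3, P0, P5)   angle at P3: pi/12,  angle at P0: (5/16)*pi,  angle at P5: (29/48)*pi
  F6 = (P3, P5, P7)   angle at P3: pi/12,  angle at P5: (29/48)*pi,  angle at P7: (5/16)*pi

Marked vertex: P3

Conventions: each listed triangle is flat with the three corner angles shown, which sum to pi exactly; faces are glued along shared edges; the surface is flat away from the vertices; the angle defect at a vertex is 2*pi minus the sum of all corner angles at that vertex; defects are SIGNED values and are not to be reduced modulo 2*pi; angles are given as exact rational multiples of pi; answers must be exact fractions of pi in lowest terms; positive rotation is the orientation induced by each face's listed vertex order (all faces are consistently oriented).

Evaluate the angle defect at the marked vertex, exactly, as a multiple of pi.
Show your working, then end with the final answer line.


Sum of corner angles at P3: (11/6)*pi
defect = 2*pi - (11/6)*pi

Answer: defect(P3) = pi/6


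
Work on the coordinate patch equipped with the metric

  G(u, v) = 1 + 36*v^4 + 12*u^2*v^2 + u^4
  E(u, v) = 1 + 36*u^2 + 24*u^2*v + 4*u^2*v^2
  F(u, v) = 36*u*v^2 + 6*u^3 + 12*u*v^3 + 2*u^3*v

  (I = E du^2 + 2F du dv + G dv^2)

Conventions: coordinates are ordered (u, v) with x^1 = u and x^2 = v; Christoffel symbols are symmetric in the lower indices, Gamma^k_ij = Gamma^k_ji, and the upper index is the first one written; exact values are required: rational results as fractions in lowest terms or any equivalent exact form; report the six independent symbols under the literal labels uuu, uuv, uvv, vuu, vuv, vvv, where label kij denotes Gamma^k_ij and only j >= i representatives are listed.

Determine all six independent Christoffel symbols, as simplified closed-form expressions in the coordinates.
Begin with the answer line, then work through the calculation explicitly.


Answer: Gamma_uuu = (4*u*v^2 + 24*u*v + 36*u)/(u^4 + 16*u^2*v^2 + 24*u^2*v + 36*u^2 + 36*v^4 + 1), Gamma_uuv = (4*u^2*v + 12*u^2)/(u^4 + 16*u^2*v^2 + 24*u^2*v + 36*u^2 + 36*v^4 + 1), Gamma_uvv = (24*u*v^2 + 72*u*v)/(u^4 + 16*u^2*v^2 + 24*u^2*v + 36*u^2 + 36*v^4 + 1), Gamma_vuu = (2*u^2*v + 6*u^2 + 12*v^3 + 36*v^2)/(u^4 + 16*u^2*v^2 + 24*u^2*v + 36*u^2 + 36*v^4 + 1), Gamma_vuv = (2*u^3 + 12*u*v^2)/(u^4 + 16*u^2*v^2 + 24*u^2*v + 36*u^2 + 36*v^4 + 1), Gamma_vvv = (12*u^2*v + 72*v^3)/(u^4 + 16*u^2*v^2 + 24*u^2*v + 36*u^2 + 36*v^4 + 1)

E = 1 + 36*u^2 + 24*u^2*v + 4*u^2*v^2; F = 36*u*v^2 + 6*u^3 + 12*u*v^3 + 2*u^3*v; G = 1 + 36*v^4 + 12*u^2*v^2 + u^4
Gamma^k_ij = (1/2) g^{kl} (d_i g_jl + d_j g_il - d_l g_ij), with g^inv = (1/(EG-F^2)) [[G, -F], [-F, E]]
first partials: E_u = 72*u + 48*u*v + 8*u*v^2, E_v = 24*u^2 + 8*u^2*v, F_u = 36*v^2 + 18*u^2 + 12*v^3 + 6*u^2*v, F_v = 72*u*v + 36*u*v^2 + 2*u^3, G_u = 24*u*v^2 + 4*u^3, G_v = 144*v^3 + 24*u^2*v
D = EG - F^2 = 1 + 36*u^2 + 24*u^2*v + 36*v^4 + 16*u^2*v^2 + u^4
expanded: Gamma^u_uu = (G E_u - 2F F_u + F E_v)/(2D), Gamma^u_uv = (G E_v - F G_u)/(2D), Gamma^u_vv = (2G F_v - G G_u - F G_v)/(2D), Gamma^v_uu = (2E F_u - E E_v - F E_u)/(2D), Gamma^v_uv = (E G_u - F E_v)/(2D), Gamma^v_vv = (E G_v - 2F F_v + F G_u)/(2D); substitute and cancel common factors


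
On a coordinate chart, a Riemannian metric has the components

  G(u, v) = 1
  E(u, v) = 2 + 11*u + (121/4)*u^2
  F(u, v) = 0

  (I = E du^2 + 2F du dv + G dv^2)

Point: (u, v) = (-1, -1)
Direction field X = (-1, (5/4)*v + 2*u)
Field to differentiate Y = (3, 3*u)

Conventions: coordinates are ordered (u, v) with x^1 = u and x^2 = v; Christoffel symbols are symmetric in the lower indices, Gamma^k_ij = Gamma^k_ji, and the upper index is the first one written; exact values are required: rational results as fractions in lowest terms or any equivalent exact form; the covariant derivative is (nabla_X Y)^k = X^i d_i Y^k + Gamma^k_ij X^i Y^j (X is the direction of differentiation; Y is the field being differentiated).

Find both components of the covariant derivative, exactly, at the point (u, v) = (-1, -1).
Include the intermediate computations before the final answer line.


E = 85/4, F = 0, G = 1 at the point
E_u = -99/2, E_v = 0, F_u = 0, F_v = 0, G_u = 0, G_v = 0
EG - F^2 = 85/4;  g^inv = (4/85) * [[1, 0], [0, 85/4]]
first-kind symbols [ij,l] = (1/2)(d_i g_jl + d_j g_il - d_l g_ij): [uu,u] = E_u/2 = -99/4, [uu,v] = F_u - E_v/2 = 0, [uv,u] = E_v/2 = 0, [uv,v] = G_u/2 = 0, [vv,u] = F_v - G_u/2 = 0, [vv,v] = G_v/2 = 0
Gamma^u_ij = (G*[ij,u] - F*[ij,v])/(EG - F^2), Gamma^v_ij = (E*[ij,v] - F*[ij,u])/(EG - F^2)
Gamma_uuu = -99/85, Gamma_uuv = 0, Gamma_uvv = 0, Gamma_vuu = 0, Gamma_vuv = 0, Gamma_vvv = 0
X = (-1, -13/4), Y = (3, -3) at the point

Answer: (nabla_X Y)^u = 297/85, (nabla_X Y)^v = -3


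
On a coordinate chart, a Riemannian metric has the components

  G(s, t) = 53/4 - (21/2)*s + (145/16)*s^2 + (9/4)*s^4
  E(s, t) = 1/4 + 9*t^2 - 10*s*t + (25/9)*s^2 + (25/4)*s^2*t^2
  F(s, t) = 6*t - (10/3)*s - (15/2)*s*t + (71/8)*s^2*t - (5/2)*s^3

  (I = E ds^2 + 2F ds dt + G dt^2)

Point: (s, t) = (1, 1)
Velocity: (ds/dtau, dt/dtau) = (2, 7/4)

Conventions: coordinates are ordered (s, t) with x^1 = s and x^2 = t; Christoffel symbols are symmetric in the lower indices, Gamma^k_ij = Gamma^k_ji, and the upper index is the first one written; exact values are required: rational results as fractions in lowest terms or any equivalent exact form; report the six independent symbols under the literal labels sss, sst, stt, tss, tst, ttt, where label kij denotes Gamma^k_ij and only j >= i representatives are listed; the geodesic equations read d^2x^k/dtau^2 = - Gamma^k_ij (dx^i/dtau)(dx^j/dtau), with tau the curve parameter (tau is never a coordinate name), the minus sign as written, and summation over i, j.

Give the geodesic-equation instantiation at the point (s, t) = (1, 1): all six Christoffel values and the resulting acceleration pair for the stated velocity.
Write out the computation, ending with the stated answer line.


E = 149/18, F = 37/24, G = 225/16 at the point
E_s = 145/18, E_t = 41/2, F_s = -7/12, F_t = 59/8, G_s = 133/8, G_t = 0
EG - F^2 = 65681/576;  g^inv = (576/65681) * [[225/16, -37/24], [-37/24, 149/18]]
first-kind symbols [ij,l] = (1/2)(d_i g_jl + d_j g_il - d_l g_ij): [ss,s] = E_s/2 = 145/36, [ss,t] = F_s - E_t/2 = -65/6, [st,s] = E_t/2 = 41/4, [st,t] = G_s/2 = 133/16, [tt,s] = F_t - G_s/2 = -15/16, [tt,t] = G_t/2 = 0
Gamma^s_ij = (G*[ij,s] - F*[ij,t])/(EG - F^2), Gamma^t_ij = (E*[ij,t] - F*[ij,s])/(EG - F^2)
Gamma_sss = 6035/9383, Gamma_sst = 151287/131362, Gamma_stt = -30375/262724, Gamma_tss = -7890/9383, Gamma_tst = 30532/65681, Gamma_ttt = 1665/131362
d^2s/dtau^2 = -(Gamma_sss*(2)^2 + 2*Gamma_sst*(2)*(7/4) + Gamma_stt*(7/4)^2) = -561229/54592
d^2t/dtau^2 = -(Gamma_tss*(2)^2 + 2*Gamma_tst*(2)*(7/4) + Gamma_ttt*(7/4)^2) = 1931/27296

Answer: Gamma_sss = 6035/9383, Gamma_sst = 151287/131362, Gamma_stt = -30375/262724, Gamma_tss = -7890/9383, Gamma_tst = 30532/65681, Gamma_ttt = 1665/131362; accelerations (d^2s/dtau^2, d^2t/dtau^2) = (-561229/54592, 1931/27296)


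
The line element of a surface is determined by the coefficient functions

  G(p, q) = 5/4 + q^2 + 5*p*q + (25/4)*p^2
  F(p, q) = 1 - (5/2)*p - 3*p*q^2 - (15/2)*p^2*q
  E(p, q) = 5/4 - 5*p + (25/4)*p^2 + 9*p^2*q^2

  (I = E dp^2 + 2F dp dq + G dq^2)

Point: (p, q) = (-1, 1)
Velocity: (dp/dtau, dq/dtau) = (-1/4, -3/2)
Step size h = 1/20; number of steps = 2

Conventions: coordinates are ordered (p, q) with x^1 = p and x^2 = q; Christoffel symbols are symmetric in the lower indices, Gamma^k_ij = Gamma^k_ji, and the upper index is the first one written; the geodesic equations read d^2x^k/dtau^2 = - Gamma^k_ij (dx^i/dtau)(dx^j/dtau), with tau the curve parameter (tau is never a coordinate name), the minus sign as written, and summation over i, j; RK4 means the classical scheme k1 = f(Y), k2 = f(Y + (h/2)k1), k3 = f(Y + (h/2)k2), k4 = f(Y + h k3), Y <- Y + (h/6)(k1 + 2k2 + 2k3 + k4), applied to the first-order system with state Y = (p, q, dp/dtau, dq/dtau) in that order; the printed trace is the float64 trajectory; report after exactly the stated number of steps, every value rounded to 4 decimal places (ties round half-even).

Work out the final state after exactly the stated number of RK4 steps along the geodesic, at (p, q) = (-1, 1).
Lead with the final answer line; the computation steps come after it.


Answer: p = -1.0270, q = 0.8579, dp/dtau = -0.2876, dq/dtau = -1.3455

f(Y) = (dp/dtau, dq/dtau, -Gamma^p_ij Y'^i Y'^j, -Gamma^q_ij Y'^i Y'^j) with the Gammas evaluated at the stage position; h = 0.050000; intermediate values shown to 6 dp
step 0: p = -1.0000, q = 1.0000, dp/dtau = -0.2500, dq/dtau = -1.5000
step 1:
  k1: at (p, q) = (-1.000000, 1.000000), (dp/dtau, dq/dtau) = (-0.250000, -1.500000); Gamma_ppp = -0.829966, Gamma_ppq = 0.373737, Gamma_pqq = 0.085859, Gamma_qpp = -0.094276, Gamma_qpq = -0.964646, Gamma_qqq = -0.404040; k1 = (-0.250000, -1.500000, -0.421612, 1.638468)
  k2: at (p, q) = (-1.006250, 0.962500), (dp/dtau, dq/dtau) = (-0.260540, -1.459038); Gamma_ppp = -0.820431, Gamma_ppq = 0.371216, Gamma_pqq = 0.080702, Gamma_qpp = -0.093009, Gamma_qpq = -0.959176, Gamma_qqq = -0.402125; k2 = (-0.260540, -1.459038, -0.398333, 1.591593)
  k3: at (p, q) = (-1.006514, 0.963524), (dp/dtau, dq/dtau) = (-0.259958, -1.460210); Gamma_ppp = -0.820482, Gamma_ppq = 0.371225, Gamma_pqq = 0.080653, Gamma_qpp = -0.094166, Gamma_qpq = -0.958789, Gamma_qqq = -0.402069; k3 = (-0.259958, -1.460210, -0.398353, 1.591561)
  k4: at (p, q) = (-1.012998, 0.926989), (dp/dtau, dq/dtau) = (-0.269918, -1.420422); Gamma_ppp = -0.810942, Gamma_ppq = 0.368605, Gamma_pqq = 0.075280, Gamma_qpp = -0.093191, Gamma_qpq = -0.953248, Gamma_qqq = -0.399971; k4 = (-0.269918, -1.420422, -0.375447, 1.544715)
  Y <- Y + (h/6)(k1 + 2k2 + 2k3 + k4): p = -1.0130, q = 0.9270, dp/dtau = -0.2699, dq/dtau = -1.4204
step 2:
  k1: at (p, q) = (-1.013008, 0.927009), (dp/dtau, dq/dtau) = (-0.269920, -1.420421); Gamma_ppp = -0.810941, Gamma_ppq = 0.368605, Gamma_pqq = 0.075277, Gamma_qpp = -0.093223, Gamma_qpq = -0.953235, Gamma_qqq = -0.399969; k1 = (-0.269920, -1.420421, -0.375442, 1.544709)
  k2: at (p, q) = (-1.019756, 0.891498), (dp/dtau, dq/dtau) = (-0.279306, -1.381803); Gamma_ppp = -0.801409, Gamma_ppq = 0.365877, Gamma_pqq = 0.069677, Gamma_qpp = -0.092642, Gamma_qpq = -0.947584, Gamma_qqq = -0.397676; k2 = (-0.279306, -1.381803, -0.352938, 1.497975)
  k3: at (p, q) = (-1.019990, 0.892464), (dp/dtau, dq/dtau) = (-0.278744, -1.382972); Gamma_ppp = -0.801471, Gamma_ppq = 0.365899, Gamma_pqq = 0.069642, Gamma_qpp = -0.093586, Gamma_qpq = -0.947244, Gamma_qqq = -0.397640; k3 = (-0.278744, -1.382972, -0.353029, 1.498116)
  k4: at (p, q) = (-1.026945, 0.857860), (dp/dtau, dq/dtau) = (-0.287572, -1.345515); Gamma_ppp = -0.791975, Gamma_ppq = 0.363068, Gamma_pqq = 0.063839, Gamma_qpp = -0.093115, Gamma_qpq = -0.941564, Gamma_qqq = -0.395171; k4 = (-0.287572, -1.345515, -0.331045, 1.451764)
  Y <- Y + (h/6)(k1 + 2k2 + 2k3 + k4): p = -1.0270, q = 0.8579, dp/dtau = -0.2876, dq/dtau = -1.3455


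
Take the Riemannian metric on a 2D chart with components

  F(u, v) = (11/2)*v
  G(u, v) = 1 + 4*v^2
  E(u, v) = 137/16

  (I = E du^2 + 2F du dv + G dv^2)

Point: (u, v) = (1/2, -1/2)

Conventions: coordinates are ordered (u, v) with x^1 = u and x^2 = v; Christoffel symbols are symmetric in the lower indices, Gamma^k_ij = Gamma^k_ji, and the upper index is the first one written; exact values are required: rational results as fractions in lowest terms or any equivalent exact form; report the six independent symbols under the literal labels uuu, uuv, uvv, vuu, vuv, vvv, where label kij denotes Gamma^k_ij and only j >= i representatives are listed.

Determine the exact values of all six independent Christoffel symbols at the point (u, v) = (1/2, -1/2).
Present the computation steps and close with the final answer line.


E = 137/16, F = -11/4, G = 2 at the point
E_u = 0, E_v = 0, F_u = 0, F_v = 11/2, G_u = 0, G_v = -4
EG - F^2 = 153/16;  g^inv = (16/153) * [[2, 11/4], [11/4, 137/16]]
first-kind symbols [ij,l] = (1/2)(d_i g_jl + d_j g_il - d_l g_ij): [uu,u] = E_u/2 = 0, [uu,v] = F_u - E_v/2 = 0, [uv,u] = E_v/2 = 0, [uv,v] = G_u/2 = 0, [vv,u] = F_v - G_u/2 = 11/2, [vv,v] = G_v/2 = -2
Gamma^u_ij = (G*[ij,u] - F*[ij,v])/(EG - F^2), Gamma^v_ij = (E*[ij,v] - F*[ij,u])/(EG - F^2)

Answer: Gamma_uuu = 0, Gamma_uuv = 0, Gamma_uvv = 88/153, Gamma_vuu = 0, Gamma_vuv = 0, Gamma_vvv = -32/153


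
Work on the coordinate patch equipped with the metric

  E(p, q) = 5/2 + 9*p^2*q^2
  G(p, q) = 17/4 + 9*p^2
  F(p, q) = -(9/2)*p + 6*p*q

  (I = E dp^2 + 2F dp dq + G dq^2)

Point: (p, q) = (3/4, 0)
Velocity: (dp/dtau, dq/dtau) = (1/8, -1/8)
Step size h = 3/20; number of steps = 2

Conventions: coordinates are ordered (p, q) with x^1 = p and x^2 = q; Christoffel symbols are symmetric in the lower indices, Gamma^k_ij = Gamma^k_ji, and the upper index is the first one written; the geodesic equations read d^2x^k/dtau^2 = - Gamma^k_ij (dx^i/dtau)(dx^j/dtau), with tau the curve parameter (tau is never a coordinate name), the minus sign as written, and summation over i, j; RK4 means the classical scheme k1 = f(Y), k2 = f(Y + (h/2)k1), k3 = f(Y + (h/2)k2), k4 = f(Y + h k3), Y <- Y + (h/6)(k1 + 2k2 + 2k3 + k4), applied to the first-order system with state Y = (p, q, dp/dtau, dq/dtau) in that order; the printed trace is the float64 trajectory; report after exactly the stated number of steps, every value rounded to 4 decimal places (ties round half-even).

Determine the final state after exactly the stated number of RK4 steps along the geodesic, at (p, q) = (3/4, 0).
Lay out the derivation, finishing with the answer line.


f(Y) = (dp/dtau, dq/dtau, -Gamma^p_ij Y'^i Y'^j, -Gamma^q_ij Y'^i Y'^j) with the Gammas evaluated at the stage position; h = 0.150000; intermediate values shown to 6 dp
step 0: p = 0.7500, q = 0.0000, dp/dtau = 0.1250, dq/dtau = -0.1250
step 1:
  k1: at (p, q) = (0.750000, 0.000000), (dp/dtau, dq/dtau) = (0.125000, -0.125000); Gamma_ppp = -1.277267, Gamma_ppq = 1.915900, Gamma_pqq = -1.762155, Gamma_qpp = -0.946124, Gamma_qpq = 1.419185, Gamma_qqq = -0.638633; k1 = (0.125000, -0.125000, 0.107363, 0.069111)
  k2: at (p, q) = (0.759375, -0.009375), (dp/dtau, dq/dtau) = (0.133052, -0.119817); Gamma_ppp = -1.340166, Gamma_ppq = 1.993204, Gamma_pqq = -1.848632, Gamma_qpp = -0.968705, Gamma_qpq = 1.454542, Gamma_qqq = -0.677562; k2 = (0.133052, -0.119817, 0.113815, 0.073252)
  k3: at (p, q) = (0.759979, -0.008986), (dp/dtau, dq/dtau) = (0.133536, -0.119506); Gamma_ppp = -1.338911, Gamma_ppq = 1.994620, Gamma_pqq = -1.849570, Gamma_qpp = -0.967497, Gamma_qpq = 1.454572, Gamma_qqq = -0.677505; k3 = (0.133536, -0.119506, 0.113952, 0.073353)
  k4: at (p, q) = (0.770030, -0.017926), (dp/dtau, dq/dtau) = (0.142093, -0.113997); Gamma_ppp = -1.402986, Gamma_ppq = 2.077385, Gamma_pqq = -1.943506, Gamma_qpp = -0.989893, Gamma_qpq = 1.491756, Gamma_qqq = -0.719289; k4 = (0.142093, -0.113997, 0.120883, 0.077661)
  Y <- Y + (h/6)(k1 + 2k2 + 2k3 + k4): p = 0.7700, q = -0.0179, dp/dtau = 0.1421, dq/dtau = -0.1140
step 2:
  k1: at (p, q) = (0.770007, -0.017941), (dp/dtau, dq/dtau) = (0.142094, -0.114000); Gamma_ppp = -1.403036, Gamma_ppq = 2.077328, Gamma_pqq = -1.943468, Gamma_qpp = -0.989941, Gamma_qpq = 1.491755, Gamma_qqq = -0.719291; k1 = (0.142094, -0.114000, 0.120887, 0.077665)
  k2: at (p, q) = (0.780664, -0.026491), (dp/dtau, dq/dtau) = (0.151161, -0.108176); Gamma_ppp = -1.468484, Gamma_ppq = 2.165655, Gamma_pqq = -2.045406, Gamma_qpp = -1.012296, Gamma_qpq = 1.530841, Gamma_qqq = -0.764185; k2 = (0.151161, -0.108176, 0.128315, 0.082137)
  k3: at (p, q) = (0.781344, -0.026054), (dp/dtau, dq/dtau) = (0.151718, -0.107840); Gamma_ppp = -1.466991, Gamma_ppq = 2.167268, Gamma_pqq = -2.046513, Gamma_qpp = -1.010866, Gamma_qpq = 1.530818, Gamma_qqq = -0.764084; k3 = (0.151718, -0.107840, 0.128486, 0.082247)
  k4: at (p, q) = (0.792764, -0.034117), (dp/dtau, dq/dtau) = (0.161367, -0.101663); Gamma_ppp = -1.533430, Gamma_ppq = 2.261832, Gamma_pqq = -2.157493, Gamma_qpp = -1.032779, Gamma_qpq = 1.571820, Gamma_qqq = -0.812297; k4 = (0.161367, -0.101663, 0.136440, 0.086860)
  Y <- Y + (h/6)(k1 + 2k2 + 2k3 + k4): p = 0.7927, q = -0.0341, dp/dtau = 0.1614, dq/dtau = -0.1017

Answer: p = 0.7927, q = -0.0341, dp/dtau = 0.1614, dq/dtau = -0.1017


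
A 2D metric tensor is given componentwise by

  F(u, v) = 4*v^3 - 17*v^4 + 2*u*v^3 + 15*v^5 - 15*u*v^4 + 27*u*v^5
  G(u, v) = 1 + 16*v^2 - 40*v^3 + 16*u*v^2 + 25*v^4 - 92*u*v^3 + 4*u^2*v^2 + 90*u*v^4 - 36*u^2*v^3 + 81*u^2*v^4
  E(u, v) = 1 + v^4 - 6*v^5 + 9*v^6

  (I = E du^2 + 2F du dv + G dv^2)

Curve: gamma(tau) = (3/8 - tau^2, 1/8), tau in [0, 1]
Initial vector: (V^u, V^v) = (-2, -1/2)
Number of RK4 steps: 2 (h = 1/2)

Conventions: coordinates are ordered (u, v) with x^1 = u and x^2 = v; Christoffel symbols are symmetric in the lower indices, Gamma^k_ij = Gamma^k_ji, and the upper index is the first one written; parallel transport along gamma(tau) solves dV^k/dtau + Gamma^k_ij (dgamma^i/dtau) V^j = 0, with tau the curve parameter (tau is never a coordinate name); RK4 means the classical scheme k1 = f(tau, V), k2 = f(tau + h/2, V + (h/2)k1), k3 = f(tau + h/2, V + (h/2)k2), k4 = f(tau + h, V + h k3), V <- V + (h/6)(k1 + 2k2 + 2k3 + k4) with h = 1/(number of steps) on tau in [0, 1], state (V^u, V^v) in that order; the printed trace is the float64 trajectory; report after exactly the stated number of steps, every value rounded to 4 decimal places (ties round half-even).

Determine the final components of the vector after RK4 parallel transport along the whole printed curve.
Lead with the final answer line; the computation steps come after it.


Answer: V^u = -2.0005, V^v = -0.5195

gamma'(tau) = (-2*tau, 0); f(tau, V)^k = -Gamma^k_ij(gamma(tau)) gamma'^i(tau) V^j; h = 1/2; intermediate values shown to 6 dp
curve data and Christoffel symbols at the stage parameters:
  tau = 0.000000: gamma = (0.375000, 0.125000), gamma' = (0.000000, 0.000000); Gamma_uuu = 0.000000, Gamma_uuv = 0.000880, Gamma_uvv = 0.021361, Gamma_vuu = 0.000000, Gamma_vuv = 0.041692, Gamma_vvv = 1.012509
  tau = 0.250000: gamma = (0.312500, 0.125000), gamma' = (-0.500000, 0.000000); Gamma_uuu = 0.000000, Gamma_uuv = 0.000884, Gamma_uvv = 0.021598, Gamma_vuu = 0.000000, Gamma_vuv = 0.041289, Gamma_vvv = 1.008642
  tau = 0.500000: gamma = (0.125000, 0.125000), gamma' = (-1.000000, 0.000000); Gamma_uuu = 0.000000, Gamma_uuv = 0.000898, Gamma_uvv = 0.022315, Gamma_vuu = 0.000000, Gamma_vuv = 0.040039, Gamma_vvv = 0.995248
  tau = 0.750000: gamma = (-0.187500, 0.125000), gamma' = (-1.500000, 0.000000); Gamma_uuu = 0.000000, Gamma_uuv = 0.000920, Gamma_uvv = 0.023522, Gamma_vuu = 0.000000, Gamma_vuv = 0.037806, Gamma_vvv = 0.966744
  tau = 1.000000: gamma = (-0.625000, 0.125000), gamma' = (-2.000000, 0.000000); Gamma_uuu = 0.000000, Gamma_uuv = 0.000949, Gamma_uvv = 0.025226, Gamma_vuu = 0.000000, Gamma_vuv = 0.034367, Gamma_vvv = 0.913193
step 0: V^u = -2.0000, V^v = -0.5000
step 1: k1 = (0.000000, 0.000000), k2 = (-0.000221, -0.010322), k3 = (-0.000222, -0.010376), k4 = (-0.000454, -0.020227); V <- V + (h/6)(k1 + 2k2 + 2k3 + k4): V^u = -2.0001, V^v = -0.5051
step 2: k1 = (-0.000453, -0.020225), k2 = (-0.000704, -0.028932), k3 = (-0.000707, -0.029056), k4 = (-0.000987, -0.035719); V <- V + (h/6)(k1 + 2k2 + 2k3 + k4): V^u = -2.0005, V^v = -0.5195


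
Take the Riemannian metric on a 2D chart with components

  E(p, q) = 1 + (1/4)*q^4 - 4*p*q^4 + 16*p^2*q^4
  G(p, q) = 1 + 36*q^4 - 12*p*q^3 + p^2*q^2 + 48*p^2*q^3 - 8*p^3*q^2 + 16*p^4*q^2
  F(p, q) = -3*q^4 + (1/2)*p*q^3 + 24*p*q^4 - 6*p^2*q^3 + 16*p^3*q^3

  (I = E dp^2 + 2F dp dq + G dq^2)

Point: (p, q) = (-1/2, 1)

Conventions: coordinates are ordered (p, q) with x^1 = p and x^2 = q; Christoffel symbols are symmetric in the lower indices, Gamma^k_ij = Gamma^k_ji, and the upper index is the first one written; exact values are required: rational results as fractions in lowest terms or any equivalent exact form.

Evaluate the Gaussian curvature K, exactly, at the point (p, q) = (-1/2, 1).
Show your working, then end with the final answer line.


E = 29/4, F = -75/4, G = 229/4, EG - F^2 = 127/2 at the point
E_p = -20, E_q = 25, F_p = 85/2, F_q = -285/4, G_p = -75, G_q = 405/2
E_qq = 75, F_pq = 303/2, G_pp = 170
Using the Brioschi determinant formula for K from the metric derivatives:
M1 = [[-E_qq/2 + F_pq - G_pp/2, E_p/2, F_p - E_q/2], [F_q - G_p/2, E, F], [G_q/2, F, G]] = [[29, -10, 30], [-135/4, 29/4, -75/4], [405/4, -75/4, 229/4]]; det M1 = -3067/2
M2 = [[0, E_q/2, G_p/2], [E_q/2, E, F], [G_p/2, F, G]] = [[0, 25/2, -75/2], [25/2, 29/4, -75/4], [-75/2, -75/4, 229/4]]; det M2 = -3125/2
det M1 - det M2 = 29; K = 29 / (127/2)^2 = 116/16129

Answer: K = 116/16129


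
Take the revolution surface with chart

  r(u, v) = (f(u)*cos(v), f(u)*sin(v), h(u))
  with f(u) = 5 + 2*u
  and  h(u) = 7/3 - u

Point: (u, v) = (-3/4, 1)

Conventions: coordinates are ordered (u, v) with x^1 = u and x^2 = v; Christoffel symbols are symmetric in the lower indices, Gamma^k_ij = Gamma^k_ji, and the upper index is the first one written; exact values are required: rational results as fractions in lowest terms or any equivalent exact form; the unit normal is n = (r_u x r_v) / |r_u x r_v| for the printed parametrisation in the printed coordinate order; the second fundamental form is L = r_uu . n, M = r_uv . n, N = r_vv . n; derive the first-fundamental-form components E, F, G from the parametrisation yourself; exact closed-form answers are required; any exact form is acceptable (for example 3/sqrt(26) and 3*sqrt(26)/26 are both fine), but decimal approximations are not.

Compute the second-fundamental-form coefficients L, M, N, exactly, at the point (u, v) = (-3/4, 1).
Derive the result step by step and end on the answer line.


f = 7/2, f' = 2, f'' = 0, h' = -1, h'' = 0
E = 5, F = 0, G = 49/4; answer radicand W^2 = 5
unnormalised second-form numerators: l = 0, m = 0, n = -7/2; L = l/sqrt(5), and similarly M = m/sqrt(W^2), N = n/sqrt(W^2)

Answer: L = 0, M = 0, N = -7*sqrt(5)/10


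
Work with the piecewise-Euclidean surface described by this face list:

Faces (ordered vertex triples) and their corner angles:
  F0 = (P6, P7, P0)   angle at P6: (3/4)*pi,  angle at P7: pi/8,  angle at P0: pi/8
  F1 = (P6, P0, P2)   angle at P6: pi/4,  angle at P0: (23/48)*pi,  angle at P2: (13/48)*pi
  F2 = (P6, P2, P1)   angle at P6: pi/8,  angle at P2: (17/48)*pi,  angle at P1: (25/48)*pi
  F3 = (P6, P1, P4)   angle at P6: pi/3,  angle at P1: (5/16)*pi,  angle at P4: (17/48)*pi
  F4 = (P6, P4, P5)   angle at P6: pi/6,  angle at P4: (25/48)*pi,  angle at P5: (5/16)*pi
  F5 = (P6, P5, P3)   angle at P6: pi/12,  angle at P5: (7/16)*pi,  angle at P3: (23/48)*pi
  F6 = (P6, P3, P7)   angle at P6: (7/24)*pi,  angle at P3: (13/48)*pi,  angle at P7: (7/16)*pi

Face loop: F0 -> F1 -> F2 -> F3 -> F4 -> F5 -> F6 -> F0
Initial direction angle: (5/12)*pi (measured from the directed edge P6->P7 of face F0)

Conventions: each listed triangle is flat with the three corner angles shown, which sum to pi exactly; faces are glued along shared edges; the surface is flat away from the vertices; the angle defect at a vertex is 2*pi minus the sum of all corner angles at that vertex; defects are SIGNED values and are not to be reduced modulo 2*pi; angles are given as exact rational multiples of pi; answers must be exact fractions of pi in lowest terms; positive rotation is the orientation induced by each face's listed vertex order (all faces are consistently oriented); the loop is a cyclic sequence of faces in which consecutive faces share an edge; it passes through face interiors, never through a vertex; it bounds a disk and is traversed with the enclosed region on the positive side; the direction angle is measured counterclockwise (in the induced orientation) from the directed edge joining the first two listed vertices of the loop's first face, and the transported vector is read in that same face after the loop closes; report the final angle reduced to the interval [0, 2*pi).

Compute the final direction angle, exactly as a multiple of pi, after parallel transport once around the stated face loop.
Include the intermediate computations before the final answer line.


enclosed vertex P6: corner angles sum to 2*pi, defect = 2*pi - 2*pi = 0
the final direction is the initial angle plus the enclosed defects, taken mod 2*pi in the induced orientation
final angle = (5/12)*pi + 0 = (5/12)*pi (mod 2*pi)

Answer: final direction angle = (5/12)*pi


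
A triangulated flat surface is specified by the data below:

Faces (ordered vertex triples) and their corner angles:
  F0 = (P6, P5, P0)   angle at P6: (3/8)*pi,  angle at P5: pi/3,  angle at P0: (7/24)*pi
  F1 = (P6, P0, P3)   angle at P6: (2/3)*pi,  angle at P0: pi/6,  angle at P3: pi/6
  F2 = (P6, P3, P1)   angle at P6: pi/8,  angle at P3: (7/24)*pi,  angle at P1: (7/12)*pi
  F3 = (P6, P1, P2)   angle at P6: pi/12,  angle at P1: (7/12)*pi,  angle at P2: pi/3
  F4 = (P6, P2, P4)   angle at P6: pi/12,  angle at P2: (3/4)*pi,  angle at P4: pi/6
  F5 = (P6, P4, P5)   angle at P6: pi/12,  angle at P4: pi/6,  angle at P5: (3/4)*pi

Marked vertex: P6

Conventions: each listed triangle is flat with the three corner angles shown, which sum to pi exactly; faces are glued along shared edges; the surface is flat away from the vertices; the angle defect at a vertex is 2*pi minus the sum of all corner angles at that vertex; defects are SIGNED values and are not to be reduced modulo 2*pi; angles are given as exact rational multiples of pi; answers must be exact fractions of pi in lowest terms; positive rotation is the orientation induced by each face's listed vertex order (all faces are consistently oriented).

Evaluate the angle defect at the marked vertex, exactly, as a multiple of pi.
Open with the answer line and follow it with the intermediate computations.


Answer: defect(P6) = (7/12)*pi

Sum of corner angles at P6: (17/12)*pi
defect = 2*pi - (17/12)*pi


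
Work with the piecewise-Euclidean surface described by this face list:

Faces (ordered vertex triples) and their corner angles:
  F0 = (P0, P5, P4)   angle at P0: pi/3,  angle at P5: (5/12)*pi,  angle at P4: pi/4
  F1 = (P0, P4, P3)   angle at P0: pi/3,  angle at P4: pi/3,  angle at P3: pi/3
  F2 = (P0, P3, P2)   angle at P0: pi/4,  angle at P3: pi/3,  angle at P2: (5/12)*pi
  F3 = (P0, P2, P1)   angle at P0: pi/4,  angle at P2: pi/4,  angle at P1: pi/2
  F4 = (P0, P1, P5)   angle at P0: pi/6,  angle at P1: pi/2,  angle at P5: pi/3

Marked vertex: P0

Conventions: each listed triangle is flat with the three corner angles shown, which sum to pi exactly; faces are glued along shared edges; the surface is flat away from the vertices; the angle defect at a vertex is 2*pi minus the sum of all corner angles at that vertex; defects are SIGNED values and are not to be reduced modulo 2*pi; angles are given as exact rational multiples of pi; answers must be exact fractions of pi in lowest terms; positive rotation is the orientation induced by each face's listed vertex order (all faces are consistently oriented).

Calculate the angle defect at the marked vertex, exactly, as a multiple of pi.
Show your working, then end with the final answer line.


Sum of corner angles at P0: (4/3)*pi
defect = 2*pi - (4/3)*pi

Answer: defect(P0) = (2/3)*pi


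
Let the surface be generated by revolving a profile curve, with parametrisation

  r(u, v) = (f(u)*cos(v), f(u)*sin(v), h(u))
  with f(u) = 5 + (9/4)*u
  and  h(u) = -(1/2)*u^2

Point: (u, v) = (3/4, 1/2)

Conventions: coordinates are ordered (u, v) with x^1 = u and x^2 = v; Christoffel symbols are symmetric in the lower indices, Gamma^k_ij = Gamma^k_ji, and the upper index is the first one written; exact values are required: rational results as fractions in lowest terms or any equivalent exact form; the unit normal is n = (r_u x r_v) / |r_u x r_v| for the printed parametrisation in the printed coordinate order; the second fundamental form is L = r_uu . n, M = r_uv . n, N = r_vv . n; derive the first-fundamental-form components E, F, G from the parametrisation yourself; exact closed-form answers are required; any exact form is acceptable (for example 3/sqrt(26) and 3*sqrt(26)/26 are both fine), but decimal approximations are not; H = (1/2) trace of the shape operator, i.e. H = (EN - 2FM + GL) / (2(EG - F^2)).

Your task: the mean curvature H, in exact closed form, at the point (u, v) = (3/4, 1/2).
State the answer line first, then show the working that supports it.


Answer: H = -274*sqrt(10)/8025

f = 107/16, f' = 9/4, f'' = 0, h' = -3/4, h'' = -1
E = 45/8, F = 0, G = 11449/256; answer radicand W^2 = 45/8
unnormalised second-form numerators: l = -9/4, m = 0, n = -321/64; L = l/sqrt(45/8), and similarly M = m/sqrt(W^2), N = n/sqrt(W^2)
H = (E*n - 2*F*m + G*l) / (2*(EG - F^2)*sqrt(W^2)); E*n - 2*F*m + G*l = -131931/1024, EG - F^2 = 515205/2048, so H = (-137/535)/sqrt(45/8)
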